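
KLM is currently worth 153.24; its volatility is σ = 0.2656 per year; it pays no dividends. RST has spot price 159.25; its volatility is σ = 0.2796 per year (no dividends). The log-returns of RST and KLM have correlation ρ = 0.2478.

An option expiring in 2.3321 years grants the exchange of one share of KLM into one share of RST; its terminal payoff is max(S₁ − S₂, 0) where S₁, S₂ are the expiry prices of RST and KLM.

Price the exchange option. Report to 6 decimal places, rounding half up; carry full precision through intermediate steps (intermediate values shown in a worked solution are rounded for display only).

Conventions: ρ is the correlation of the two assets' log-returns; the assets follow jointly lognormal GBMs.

exchange price = 34.593907

σ_eff = √(σ₁² + σ₂² − 2ρσ₁σ₂) = √(0.2796² + 0.2656² − 2·0.2478·0.2796·0.2656) = 0.334538
d₁ = (ln(S₁/S₂) + (q₂ − q₁ + σ_eff²/2)T) / (σ_eff√T) = (ln(159.25/153.24) + (0.0 − 0.0 + 0.055958)·2.3321) / 0.510880 = 0.330741
d₂ = d₁ − σ_eff√T = 0.330741 − 0.510880 = -0.180138
N(d₁) = 0.629580,  N(d₂) = 0.428522
V = S₁·e^{−q₁T}·N(d₁) − S₂·e^{−q₂T}·N(d₂) = 100.260618 − 65.666711 = 34.593907
Key observation: no risk-free rate is needed — with the second asset as numeraire the exchange option is a call on the ratio S₁/S₂, and r cancels out of the value.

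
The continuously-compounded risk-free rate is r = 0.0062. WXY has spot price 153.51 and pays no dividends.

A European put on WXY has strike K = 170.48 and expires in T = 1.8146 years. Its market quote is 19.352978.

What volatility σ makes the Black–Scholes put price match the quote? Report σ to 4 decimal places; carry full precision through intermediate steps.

At σ = 0.1167 the Black–Scholes value reproduces the quote:
σ√T = 0.1167·√1.8146 = 0.157203
d₁ = (ln(S/K) + (r+σ²/2)T) / (σ√T) = (ln(153.51/170.48) + (0.0062+0.1167²/2)·1.8146) / 0.157203 = (-0.104852 + 0.023607) / 0.157203 = -0.516817
d₂ = d₁ − σ√T = -0.516817 − 0.157203 = -0.674021
e^{−rT} = 0.988813
N(−d₁) = 0.697358,  N(−d₂) = 0.749851
V = K·e^{−rT}·N(−d₂) − S·N(−d₁) = 126.404434 − 107.051455 = 19.352978 (the observed quote) — the price is monotone increasing in volatility, hence this σ is the only solution

sigma = 0.1167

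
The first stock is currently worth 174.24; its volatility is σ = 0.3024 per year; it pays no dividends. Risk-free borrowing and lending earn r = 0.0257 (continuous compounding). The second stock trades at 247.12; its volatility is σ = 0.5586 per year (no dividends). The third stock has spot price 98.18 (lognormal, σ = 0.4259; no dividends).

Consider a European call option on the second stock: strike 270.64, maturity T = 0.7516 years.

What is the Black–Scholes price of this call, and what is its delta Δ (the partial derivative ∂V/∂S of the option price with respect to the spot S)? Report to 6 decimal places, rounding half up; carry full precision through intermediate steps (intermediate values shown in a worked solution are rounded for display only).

σ√T = 0.5586·√0.7516 = 0.484278
d₁ = (ln(S/K) + (r+σ²/2)T) / (σ√T) = (ln(247.12/270.64) + (0.0257+0.5586²/2)·0.7516) / 0.484278 = (-0.090915 + 0.136578) / 0.484278 = 0.094291
d₂ = d₁ − σ√T = 0.094291 − 0.484278 = -0.389987
e^{−rT} = 0.980869
N(d₁) = 0.537561,  N(d₂) = 0.348273
Call price V = S·N(d₁) − K·e^{−rT}·N(d₂) = 132.842073 − 92.453471 = 40.388603
Δ = N(d₁) = 0.537561

price = 40.388603
Δ = 0.537561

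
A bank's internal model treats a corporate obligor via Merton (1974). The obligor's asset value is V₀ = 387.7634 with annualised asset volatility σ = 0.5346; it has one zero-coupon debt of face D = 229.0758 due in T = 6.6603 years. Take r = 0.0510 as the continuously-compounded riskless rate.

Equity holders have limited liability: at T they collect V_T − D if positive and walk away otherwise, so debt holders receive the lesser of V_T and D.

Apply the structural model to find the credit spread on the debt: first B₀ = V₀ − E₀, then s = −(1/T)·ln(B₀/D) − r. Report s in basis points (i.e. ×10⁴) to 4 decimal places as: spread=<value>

spread=539.1750

Work the structural quantities from V₀ = 387.7634 against face 229.0758:
d₁ = [ln(V₀/D) + (r + σ²/2)T] / (σ√T)
   = [ln(387.7634/229.0758) + (0.0510 + 0.5·0.5346²)·6.6603] / (0.5346·√6.6603)
   = [0.526342 + 1.291423] / 1.379672 = 1.317534
d₂ = d₁ − σ√T = 1.317534 − 1.379672 = -0.062138
N(d₁) = 0.906170,  N(d₂) = 0.475227,  e^(−rT) = 0.712001
E₀ = V₀·N(d₁) − D·e^(−rT)·N(d₂)
   = 387.7634·0.906170 − 229.0758·0.712001·0.475227 = 273.869087
B₀ = V₀ − E₀ = 387.7634 − 273.869087 = 113.894313
spread = −(1/T)·ln(B₀/D) − r = −(1/6.6603)·ln(113.894313/229.0758) − 0.0510 = 0.05391750
in basis points: 0.05391750 × 10⁴ = 539.1750 bp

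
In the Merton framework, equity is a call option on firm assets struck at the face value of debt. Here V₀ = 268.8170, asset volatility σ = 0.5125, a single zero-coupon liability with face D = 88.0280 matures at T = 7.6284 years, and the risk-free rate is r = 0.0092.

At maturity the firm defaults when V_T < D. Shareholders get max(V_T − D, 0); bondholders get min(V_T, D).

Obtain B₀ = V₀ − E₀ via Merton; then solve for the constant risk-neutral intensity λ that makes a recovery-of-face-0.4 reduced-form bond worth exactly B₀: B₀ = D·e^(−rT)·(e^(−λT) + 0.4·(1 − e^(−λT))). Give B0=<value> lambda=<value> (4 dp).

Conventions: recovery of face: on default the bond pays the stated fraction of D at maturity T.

Apply the equity-as-call identities (strike 88.0280, horizon 7.6284 years):
d₁ = [ln(V₀/D) + (r + σ²/2)T] / (σ√T)
   = [ln(268.8170/88.0280) + (0.0092 + 0.5·0.5125²)·7.6284] / (0.5125·√7.6284)
   = [1.116376 + 1.072005] / 1.415502 = 1.546010
d₂ = d₁ − σ√T = 1.546010 − 1.415502 = 0.130508
N(d₁) = 0.938949,  N(d₂) = 0.551918,  e^(−rT) = 0.932225
E₀ = V₀·N(d₁) − D·e^(−rT)·N(d₂)
   = 268.8170·0.938949 − 88.0280·0.932225·0.551918 = 207.114034
B₀ = V₀ − E₀ = 268.8170 − 207.114034 = 61.702966
e^(−λT) = (B₀·e^(rT)/D − 0.4)/(1 − 0.4) = (61.7030·1.072703/88.0280 − 0.4)/0.6 = 0.58651357
λ = −ln(0.58651357)/7.6284 = 0.069944

B0=61.7030 lambda=0.0699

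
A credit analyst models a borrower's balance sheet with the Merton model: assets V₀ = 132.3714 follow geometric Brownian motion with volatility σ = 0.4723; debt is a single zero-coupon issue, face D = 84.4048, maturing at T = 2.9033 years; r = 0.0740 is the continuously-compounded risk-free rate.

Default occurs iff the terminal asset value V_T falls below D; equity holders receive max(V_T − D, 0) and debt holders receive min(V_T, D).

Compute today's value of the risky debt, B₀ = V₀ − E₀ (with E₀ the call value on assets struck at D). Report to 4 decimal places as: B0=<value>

Apply the equity-as-call identities (strike 84.4048, horizon 2.9033 years):
d₁ = [ln(V₀/D) + (r + σ²/2)T] / (σ√T)
   = [ln(132.3714/84.4048) + (0.0740 + 0.5·0.4723²)·2.9033] / (0.4723·√2.9033)
   = [0.449987 + 0.538660] / 0.804755 = 1.228506
d₂ = d₁ − σ√T = 1.228506 − 0.804755 = 0.423751
N(d₁) = 0.890372,  N(d₂) = 0.664126,  e^(−rT) = 0.806667
E₀ = V₀·N(d₁) − D·e^(−rT)·N(d₂)
   = 132.3714·0.890372 − 84.4048·0.806667·0.664126 = 72.641642
B₀ = V₀ − E₀ = 132.3714 − 72.641642 = 59.729758

B0=59.7298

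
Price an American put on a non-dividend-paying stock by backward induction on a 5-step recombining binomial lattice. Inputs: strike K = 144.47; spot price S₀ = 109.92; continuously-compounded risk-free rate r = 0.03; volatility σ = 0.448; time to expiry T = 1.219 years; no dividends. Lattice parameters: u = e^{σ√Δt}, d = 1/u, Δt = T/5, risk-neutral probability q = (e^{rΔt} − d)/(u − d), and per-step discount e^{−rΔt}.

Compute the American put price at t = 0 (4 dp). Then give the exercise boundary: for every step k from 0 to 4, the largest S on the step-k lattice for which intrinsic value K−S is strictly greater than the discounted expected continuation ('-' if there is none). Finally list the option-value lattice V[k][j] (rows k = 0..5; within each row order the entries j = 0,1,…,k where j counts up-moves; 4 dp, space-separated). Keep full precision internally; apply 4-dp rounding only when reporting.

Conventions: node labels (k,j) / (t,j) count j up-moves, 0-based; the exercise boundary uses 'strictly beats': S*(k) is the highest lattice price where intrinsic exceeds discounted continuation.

Δt=0.24380  u=1.24758  d=0.80155  q=0.46138  discount=0.99271
step 5 (expiry): payoffs max(K−S,0) = 108.1006 87.8627 56.3634 7.3361 0.0000 0.0000
step 4: (k=4,j=0): S=45.3737, K−S=99.0963, hold=98.0435 ⇒ V=99.0963 exercise | (k=4,j=1): S=70.6221, K−S=73.8479, hold=72.7951 ⇒ V=73.8479 exercise | (k=4,j=2): S=109.9200, K−S=34.5500, hold=33.4972 ⇒ V=34.5500 exercise | (k=4,j=3): S=171.0854, K−S=0.0000, hold=3.9226 ⇒ V=3.9226 continue | (k=4,j=4): S=266.2865, K−S=0.0000, hold=0.0000 ⇒ V=0.0000 continue  boundary S*=109.9200
step 3: (k=3,j=0): S=56.6073, K−S=87.8627, hold=86.8099 ⇒ V=87.8627 exercise | (k=3,j=1): S=88.1066, K−S=56.3634, hold=55.3106 ⇒ V=56.3634 exercise | (k=3,j=2): S=137.1339, K−S=7.3361, hold=20.2703 ⇒ V=20.2703 continue | (k=3,j=3): S=213.4426, K−S=0.0000, hold=2.0974 ⇒ V=2.0974 continue  boundary S*=88.1066
step 2: (k=2,j=0): S=70.6221, K−S=73.8479, hold=72.7951 ⇒ V=73.8479 exercise | (k=2,j=1): S=109.9200, K−S=34.5500, hold=39.4213 ⇒ V=39.4213 continue | (k=2,j=2): S=171.0854, K−S=0.0000, hold=11.7990 ⇒ V=11.7990 continue  boundary S*=70.6221
step 1: (k=1,j=0): S=88.1066, K−S=56.3634, hold=57.5417 ⇒ V=57.5417 continue | (k=1,j=1): S=137.1339, K−S=7.3361, hold=26.4825 ⇒ V=26.4825 continue  boundary S*=-
step 0: (k=0,j=0): S=109.9200, K−S=34.5500, hold=42.8967 ⇒ V=42.8967 continue  boundary S*=-

price = 42.8967
boundary = - - 70.6221 88.1066 109.9200
tree:
42.8967
57.5417 26.4825
73.8479 39.4213 11.7990
87.8627 56.3634 20.2703 2.0974
99.0963 73.8479 34.5500 3.9226 0.0000
108.1006 87.8627 56.3634 7.3361 0.0000 0.0000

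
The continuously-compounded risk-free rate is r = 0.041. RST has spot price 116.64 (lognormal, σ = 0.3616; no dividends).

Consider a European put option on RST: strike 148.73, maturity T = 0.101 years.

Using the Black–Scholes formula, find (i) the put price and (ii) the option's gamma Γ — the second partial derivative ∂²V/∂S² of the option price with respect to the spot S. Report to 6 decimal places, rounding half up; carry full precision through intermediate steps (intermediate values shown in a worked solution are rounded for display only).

price = 31.578803
Γ = 0.003858

σ√T = 0.3616·√0.101 = 0.114918
d₁ = (ln(S/K) + (r+σ²/2)T) / (σ√T) = (ln(116.64/148.73) + (0.041+0.3616²/2)·0.101) / 0.114918 = (-0.243040 + 0.010744) / 0.114918 = -2.021403
d₂ = d₁ − σ√T = -2.021403 − 0.114918 = -2.136322
e^{−rT} = 0.995868
N(−d₁) = 0.978381,  N(−d₂) = 0.983673
Put price V = K·e^{−rT}·N(−d₂) − S·N(−d₁) = 145.697162 − 114.118359 = 31.578803
φ(d₁) = (1/√(2π))·e^{−d₁²/2} = 0.051717
Γ = φ(d₁) / (S·σ·√T) = 0.003858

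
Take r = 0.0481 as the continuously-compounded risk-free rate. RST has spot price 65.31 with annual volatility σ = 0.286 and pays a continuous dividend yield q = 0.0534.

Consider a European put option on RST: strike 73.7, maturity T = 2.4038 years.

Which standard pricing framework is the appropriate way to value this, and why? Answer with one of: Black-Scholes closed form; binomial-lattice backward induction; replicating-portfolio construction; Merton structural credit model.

framework: Black-Scholes closed form

Key observation: the instrument is a plain European put (strike 73.7) on a lognormal asset; the exact continuous-time formula applies directly.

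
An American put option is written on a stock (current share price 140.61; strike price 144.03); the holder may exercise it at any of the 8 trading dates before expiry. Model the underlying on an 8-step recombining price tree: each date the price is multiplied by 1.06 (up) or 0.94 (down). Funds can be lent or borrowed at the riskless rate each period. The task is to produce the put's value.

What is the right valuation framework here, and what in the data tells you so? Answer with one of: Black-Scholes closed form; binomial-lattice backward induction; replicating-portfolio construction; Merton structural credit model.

framework: binomial-lattice backward induction

Key observation: the put (strike 144.03 on spot 140.61) is American-style on a 8-step discrete price model, so the early-exercise decision at every node requires stepwise backward valuation — a closed form cannot price the exercise right.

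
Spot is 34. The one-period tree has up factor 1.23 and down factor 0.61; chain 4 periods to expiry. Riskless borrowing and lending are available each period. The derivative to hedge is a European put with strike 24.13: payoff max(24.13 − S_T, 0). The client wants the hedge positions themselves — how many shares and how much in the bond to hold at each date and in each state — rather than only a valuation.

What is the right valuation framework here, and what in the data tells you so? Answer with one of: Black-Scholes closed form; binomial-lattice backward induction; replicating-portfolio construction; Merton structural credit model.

framework: replicating-portfolio construction

Key observation: since the answer must list Δ and B at each node of the 1.23/0.61 lattice on 34, the replicating-portfolio method — solving the two-state system at every node — is the one that applies.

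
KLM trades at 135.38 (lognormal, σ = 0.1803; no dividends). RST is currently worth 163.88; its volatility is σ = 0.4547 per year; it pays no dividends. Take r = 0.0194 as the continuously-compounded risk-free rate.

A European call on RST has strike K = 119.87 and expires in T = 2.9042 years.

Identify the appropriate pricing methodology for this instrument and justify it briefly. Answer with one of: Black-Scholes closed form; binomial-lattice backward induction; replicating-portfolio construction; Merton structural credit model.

Key observation: with RST following a GBM at constant σ and r, the European call struck at 119.87 prices in closed form — nothing here needs a stepwise model or a balance sheet.

framework: Black-Scholes closed form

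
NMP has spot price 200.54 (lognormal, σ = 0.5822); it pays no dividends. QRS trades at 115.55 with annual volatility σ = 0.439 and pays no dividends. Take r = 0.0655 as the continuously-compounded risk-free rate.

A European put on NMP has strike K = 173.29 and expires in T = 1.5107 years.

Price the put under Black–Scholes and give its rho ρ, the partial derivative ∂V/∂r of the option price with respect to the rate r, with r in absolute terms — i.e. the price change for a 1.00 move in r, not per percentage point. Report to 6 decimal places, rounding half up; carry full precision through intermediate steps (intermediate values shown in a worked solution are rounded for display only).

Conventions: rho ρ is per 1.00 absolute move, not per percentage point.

σ√T = 0.5822·√1.5107 = 0.715585
d₁ = (ln(S/K) + (r+σ²/2)T) / (σ√T) = (ln(200.54/173.29) + (0.0655+0.5822²/2)·1.5107) / 0.715585 = (0.146047 + 0.354982) / 0.715585 = 0.700167
d₂ = d₁ − σ√T = 0.700167 − 0.715585 = -0.015418
e^{−rT} = 0.905787
N(−d₁) = 0.241911,  N(−d₂) = 0.506151
Put price V = K·e^{−rT}·N(−d₂) − S·N(−d₁) = 79.447370 − 48.512931 = 30.934439
ρ = −K·T·e^{−rT}·N(−d₂) = -120.021142

price = 30.934439
ρ = -120.021142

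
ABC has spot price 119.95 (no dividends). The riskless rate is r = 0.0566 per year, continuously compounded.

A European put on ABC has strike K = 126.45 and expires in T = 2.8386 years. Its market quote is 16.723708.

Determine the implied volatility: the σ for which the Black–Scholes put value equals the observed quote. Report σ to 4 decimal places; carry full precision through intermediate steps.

sigma = 0.2951

At σ = 0.2951 the Black–Scholes value reproduces the quote:
σ√T = 0.2951·√2.8386 = 0.497189
d₁ = (ln(S/K) + (r+σ²/2)T) / (σ√T) = (ln(119.95/126.45) + (0.0566+0.2951²/2)·2.8386) / 0.497189 = (-0.052772 + 0.284263) / 0.497189 = 0.465600
d₂ = d₁ − σ√T = 0.465600 − 0.497189 = -0.031589
e^{−rT} = 0.851578
N(−d₁) = 0.320751,  N(−d₂) = 0.512600
V = K·e^{−rT}·N(−d₂) − S·N(−d₁) = 55.197779 − 38.474071 = 16.723708 (matching the quote); vega is positive throughout, so no other σ reproduces this price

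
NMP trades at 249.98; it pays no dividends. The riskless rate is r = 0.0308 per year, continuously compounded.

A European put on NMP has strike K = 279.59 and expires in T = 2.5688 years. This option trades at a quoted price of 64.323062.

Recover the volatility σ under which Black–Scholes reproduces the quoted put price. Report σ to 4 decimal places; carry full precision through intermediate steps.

sigma = 0.3752

At σ = 0.3752 the Black–Scholes value reproduces the quote:
σ√T = 0.3752·√2.5688 = 0.601351
d₁ = (ln(S/K) + (r+σ²/2)T) / (σ√T) = (ln(249.98/279.59) + (0.0308+0.3752²/2)·2.5688) / 0.601351 = (-0.111943 + 0.259931) / 0.601351 = 0.246091
d₂ = d₁ − σ√T = 0.246091 − 0.601351 = -0.355260
e^{−rT} = 0.923930
N(−d₁) = 0.402806,  N(−d₂) = 0.638802
V = K·e^{−rT}·N(−d₂) − S·N(−d₁) = 165.016460 − 100.693398 = 64.323062 (matching the quote); vega is positive throughout, so no other σ reproduces this price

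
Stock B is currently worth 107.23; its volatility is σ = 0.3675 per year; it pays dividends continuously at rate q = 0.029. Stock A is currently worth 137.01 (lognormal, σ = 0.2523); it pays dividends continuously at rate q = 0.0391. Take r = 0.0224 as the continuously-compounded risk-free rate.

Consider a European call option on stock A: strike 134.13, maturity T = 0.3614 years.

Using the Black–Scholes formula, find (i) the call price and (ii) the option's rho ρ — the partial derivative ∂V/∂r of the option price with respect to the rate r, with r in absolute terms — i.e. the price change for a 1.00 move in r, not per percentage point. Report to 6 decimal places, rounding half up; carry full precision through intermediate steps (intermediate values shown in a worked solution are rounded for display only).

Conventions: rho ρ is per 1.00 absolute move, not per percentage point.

price = 9.164719
ρ = 24.510604

σ√T = 0.2523·√0.3614 = 0.151674
d₁ = (ln(S/K) + (r−q+σ²/2)T) / (σ√T) = (ln(137.01/134.13) + (0.0224−0.0391+0.2523²/2)·0.3614) / 0.151674 = (0.021244 + 0.005467) / 0.151674 = 0.176112
d₂ = d₁ − σ√T = 0.176112 − 0.151674 = 0.024438
e^{−rT} = 0.991937
e^{−qT} = 0.985969
N(d₁) = 0.569897,  N(d₂) = 0.509748
Call price V = S·e^{−qT}·N(d₁) − K·e^{−rT}·N(d₂) = 76.985980 − 67.821262 = 9.164719
ρ = K·T·e^{−rT}·N(d₂) = 24.510604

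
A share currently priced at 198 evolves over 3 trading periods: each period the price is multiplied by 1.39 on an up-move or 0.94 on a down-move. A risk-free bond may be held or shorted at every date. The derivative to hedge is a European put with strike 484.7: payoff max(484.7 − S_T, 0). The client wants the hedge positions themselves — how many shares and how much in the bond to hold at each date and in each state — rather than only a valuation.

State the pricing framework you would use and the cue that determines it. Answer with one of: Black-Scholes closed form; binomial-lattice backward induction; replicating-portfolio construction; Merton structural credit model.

framework: replicating-portfolio construction

Key observation: the deliverable is the dynamic trading strategy on the 3-step tree (spot 198, moves 1.39 and 0.94), so the valuation must go through the node-by-node replicating-portfolio solve.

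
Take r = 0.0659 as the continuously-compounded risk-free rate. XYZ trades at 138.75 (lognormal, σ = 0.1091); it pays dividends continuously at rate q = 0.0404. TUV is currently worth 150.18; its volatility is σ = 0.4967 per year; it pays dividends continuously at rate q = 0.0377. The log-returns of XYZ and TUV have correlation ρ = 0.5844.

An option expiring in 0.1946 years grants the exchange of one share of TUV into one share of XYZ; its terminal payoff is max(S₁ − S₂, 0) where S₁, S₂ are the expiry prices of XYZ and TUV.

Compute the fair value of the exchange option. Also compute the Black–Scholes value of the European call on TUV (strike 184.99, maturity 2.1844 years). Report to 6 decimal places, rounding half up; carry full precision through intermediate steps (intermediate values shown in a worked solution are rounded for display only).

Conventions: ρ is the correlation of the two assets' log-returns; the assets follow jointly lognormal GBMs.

exchange price = 6.336788
price(TUV call K=184.99) = 32.620906

σ_eff = √(σ₁² + σ₂² − 2ρσ₁σ₂) = √(0.1091² + 0.4967² − 2·0.5844·0.1091·0.4967) = 0.441901
d₁ = (ln(S₁/S₂) + (q₂ − q₁ + σ_eff²/2)T) / (σ_eff√T) = (ln(138.75/150.18) + (0.0377 − 0.0404 + 0.097638)·0.1946) / 0.194938 = -0.311309
d₂ = d₁ − σ_eff√T = -0.311309 − 0.194938 = -0.506246
N(d₁) = 0.377783,  N(d₂) = 0.306342
V = S₁·e^{−q₁T}·N(d₁) − S₂·e^{−q₂T}·N(d₂) = 52.006916 − 45.670127 = 6.336788
[vanilla: TUV call K=184.99]
σ√T = 0.4967·√2.1844 = 0.734108
d₁ = (ln(S/K) + (r−q+σ²/2)T) / (σ√T) = (ln(150.18/184.99) + (0.0659−0.0377+0.4967²/2)·2.1844) / 0.734108 = (-0.208467 + 0.331058) / 0.734108 = 0.166992
d₂ = d₁ − σ√T = 0.166992 − 0.734108 = -0.567116
e^{−rT} = 0.865929
e^{−qT} = 0.920948
N(d₁) = 0.566312,  N(d₂) = 0.285318
price = S·e^{−qT}·N(d₁) − K·e^{−rT}·N(d₂) = 78.325446 − 45.704541 = 32.620906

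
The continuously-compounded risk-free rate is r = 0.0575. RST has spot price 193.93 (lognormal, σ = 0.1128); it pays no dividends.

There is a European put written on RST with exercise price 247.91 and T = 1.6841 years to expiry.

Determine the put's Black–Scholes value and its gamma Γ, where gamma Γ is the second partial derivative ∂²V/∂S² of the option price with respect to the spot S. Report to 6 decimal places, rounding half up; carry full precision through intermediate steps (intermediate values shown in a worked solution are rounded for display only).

σ√T = 0.1128·√1.6841 = 0.146384
d₁ = (ln(S/K) + (r+σ²/2)T) / (σ√T) = (ln(193.93/247.91) + (0.0575+0.1128²/2)·1.6841) / 0.146384 = (-0.245569 + 0.107550) / 0.146384 = -0.942855
d₂ = d₁ − σ√T = -0.942855 − 0.146384 = -1.089238
e^{−rT} = 0.907705
N(−d₁) = 0.827122,  N(−d₂) = 0.861976
Put price V = K·e^{−rT}·N(−d₂) − S·N(−d₁) = 193.969656 − 160.403840 = 33.565816
φ(d₁) = (1/√(2π))·e^{−d₁²/2} = 0.255783
Γ = φ(d₁) / (S·σ·√T) = 0.009010

price = 33.565816
Γ = 0.009010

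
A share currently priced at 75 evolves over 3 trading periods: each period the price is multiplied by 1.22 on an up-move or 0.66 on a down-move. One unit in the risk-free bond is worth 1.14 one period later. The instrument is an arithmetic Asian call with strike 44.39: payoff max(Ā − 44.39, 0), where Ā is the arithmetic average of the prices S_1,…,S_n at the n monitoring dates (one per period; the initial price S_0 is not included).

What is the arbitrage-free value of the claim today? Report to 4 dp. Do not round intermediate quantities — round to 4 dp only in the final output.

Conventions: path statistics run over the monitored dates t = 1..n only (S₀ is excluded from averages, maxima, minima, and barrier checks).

price = 36.2677

Under the martingale measure an up-move has probability p* = 0.8571; value the claim as the probability-weighted average of per-path payoffs, discounted 3 periods at R = 1.14.
Enumerate all 2^3 = 8 price paths (U = up ×1.22, D = down ×0.66); each path with k up-moves has probability p*^k·(1−p*)^(3−k).
DDD: Ā=34.5774, payoff=0.0000, prob=0.002915
UDD: Ā=63.9158, payoff=19.5258, prob=0.017493
DUD: Ā=49.9158, payoff=5.5258, prob=0.017493
UUD: Ā=92.2686, payoff=47.8786, prob=0.104956
DDU: Ā=40.6758, payoff=0.0000, prob=0.017493
UDU: Ā=75.1886, payoff=30.7986, prob=0.104956
DUU: Ā=61.1886, payoff=16.7986, prob=0.104956
UUU: Ā=113.1062, payoff=68.7162, prob=0.629738
Price = Σ prob·payoff / R^3 = 53.732180 / 1.481544 = 36.2677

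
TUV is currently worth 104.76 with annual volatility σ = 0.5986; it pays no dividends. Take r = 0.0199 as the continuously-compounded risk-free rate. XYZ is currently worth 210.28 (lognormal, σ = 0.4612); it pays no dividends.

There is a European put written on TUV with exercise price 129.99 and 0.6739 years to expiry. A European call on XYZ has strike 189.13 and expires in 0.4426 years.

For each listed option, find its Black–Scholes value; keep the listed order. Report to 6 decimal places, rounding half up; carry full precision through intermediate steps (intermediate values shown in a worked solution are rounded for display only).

price(TUV put K=129.99) = 36.207290
price(XYZ call K=189.13) = 37.315523

[TUV put K=129.99]
σ√T = 0.5986·√0.6739 = 0.491399
d₁ = (ln(S/K) + (r+σ²/2)T) / (σ√T) = (ln(104.76/129.99) + (0.0199+0.5986²/2)·0.6739) / 0.491399 = (-0.215786 + 0.134147) / 0.491399 = -0.166134
d₂ = d₁ − σ√T = -0.166134 − 0.491399 = -0.657534
e^{−rT} = 0.986679
N(−d₁) = 0.565974,  N(−d₂) = 0.744581
price = K·e^{−rT}·N(−d₂) − S·N(−d₁) = 95.498769 − 59.291479 = 36.207290
[XYZ call K=189.13]
σ√T = 0.4612·√0.4426 = 0.306828
d₁ = (ln(S/K) + (r+σ²/2)T) / (σ√T) = (ln(210.28/189.13) + (0.0199+0.4612²/2)·0.4426) / 0.306828 = (0.106005 + 0.055879) / 0.306828 = 0.527608
d₂ = d₁ − σ√T = 0.527608 − 0.306828 = 0.220780
e^{−rT} = 0.991231
N(d₁) = 0.701114,  N(d₂) = 0.587368
price = S·N(d₁) − K·e^{−rT}·N(d₂) = 147.430289 − 110.114766 = 37.315523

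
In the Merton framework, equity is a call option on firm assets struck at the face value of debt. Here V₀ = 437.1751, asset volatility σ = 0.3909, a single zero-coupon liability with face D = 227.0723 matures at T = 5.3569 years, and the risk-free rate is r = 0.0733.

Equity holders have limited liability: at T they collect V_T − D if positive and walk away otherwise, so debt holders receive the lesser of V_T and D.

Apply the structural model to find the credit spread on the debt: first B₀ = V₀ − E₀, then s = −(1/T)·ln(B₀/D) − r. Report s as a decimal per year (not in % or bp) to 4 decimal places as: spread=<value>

Equity is a call on the firm's assets struck at D = 227.0723:
d₁ = [ln(V₀/D) + (r + σ²/2)T] / (σ√T)
   = [ln(437.1751/227.0723) + (0.0733 + 0.5·0.3909²)·5.3569] / (0.3909·√5.3569)
   = [0.655065 + 0.801935] / 0.904737 = 1.610413
d₂ = d₁ − σ√T = 1.610413 − 0.904737 = 0.705676
N(d₁) = 0.946346,  N(d₂) = 0.759805,  e^(−rT) = 0.675258
E₀ = V₀·N(d₁) − D·e^(−rT)·N(d₂)
   = 437.1751·0.946346 − 227.0723·0.675258·0.759805 = 297.216273
B₀ = V₀ − E₀ = 437.1751 − 297.216273 = 139.958827
spread = −(1/T)·ln(B₀/D) − r = −(1/5.3569)·ln(139.958827/227.0723) − 0.0733 = 0.01703586

spread=0.0170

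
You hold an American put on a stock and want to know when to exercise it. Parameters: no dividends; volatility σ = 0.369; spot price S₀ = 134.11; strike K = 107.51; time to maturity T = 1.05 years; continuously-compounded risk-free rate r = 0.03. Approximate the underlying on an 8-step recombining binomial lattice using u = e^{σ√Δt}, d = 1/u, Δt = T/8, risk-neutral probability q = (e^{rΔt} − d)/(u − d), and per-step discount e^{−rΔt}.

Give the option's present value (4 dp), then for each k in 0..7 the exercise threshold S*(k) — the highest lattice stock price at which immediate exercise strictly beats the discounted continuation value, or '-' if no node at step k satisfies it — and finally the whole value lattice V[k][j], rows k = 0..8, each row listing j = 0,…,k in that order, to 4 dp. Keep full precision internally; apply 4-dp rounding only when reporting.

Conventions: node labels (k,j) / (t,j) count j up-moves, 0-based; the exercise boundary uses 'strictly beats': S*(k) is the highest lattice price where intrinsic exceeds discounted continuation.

price = 6.9179
boundary = - - - - - 68.7341 78.5652 89.8024
tree:
6.9179
10.3795 3.2445
15.1937 5.2773 1.0807
21.5883 8.4278 1.9258 0.1790
29.5817 13.1522 3.4061 0.3464 0.0000
38.7759 19.9171 5.9707 0.6706 0.0000 0.0000
47.3768 28.9448 10.3527 1.2980 0.0000 0.0000 0.0000
54.9014 38.7759 17.7076 2.5124 0.0000 0.0000 0.0000 0.0000
61.4844 47.3768 28.9448 4.8631 0.0000 0.0000 0.0000 0.0000 0.0000

params: Δt=0.13125 u=1.14303 d=0.87487 q=0.48134 e^(-rΔt)=0.99607
t_8 payoffs: 61.4844 47.3768 28.9448 4.8631 0.0000 0.0000 0.0000 0.0000 0.0000
t_7: node(7,0) S=52.6086 payoff=54.9014 vs cont=54.4789 → 54.9014 [stop]  node(7,1) S=68.7341 payoff=38.7759 vs cont=38.3534 → 38.7759 [stop]  node(7,2) S=89.8024 payoff=17.7076 vs cont=17.2851 → 17.7076 [stop]  node(7,3) S=117.3285 payoff=0.0000 vs cont=2.5124 → 2.5124 [wait]  node(7,4) S=153.2918 payoff=0.0000 vs cont=0.0000 → 0.0000 [wait]  node(7,5) S=200.2786 payoff=0.0000 vs cont=0.0000 → 0.0000 [wait]  node(7,6) S=261.6676 payoff=0.0000 vs cont=0.0000 → 0.0000 [wait]  node(7,7) S=341.8736 payoff=0.0000 vs cont=0.0000 → 0.0000 [wait]  ⇒ S*(7)=89.8024
t_6: node(6,0) S=60.1332 payoff=47.3768 vs cont=46.9543 → 47.3768 [stop]  node(6,1) S=78.5652 payoff=28.9448 vs cont=28.5223 → 28.9448 [stop]  node(6,2) S=102.6469 payoff=4.8631 vs cont=10.3527 → 10.3527 [wait]  node(6,3) S=134.1100 payoff=0.0000 vs cont=1.2980 → 1.2980 [wait]  node(6,4) S=175.2172 payoff=0.0000 vs cont=0.0000 → 0.0000 [wait]  node(6,5) S=228.9245 payoff=0.0000 vs cont=0.0000 → 0.0000 [wait]  node(6,6) S=299.0940 payoff=0.0000 vs cont=0.0000 → 0.0000 [wait]  ⇒ S*(6)=78.5652
t_5: node(5,0) S=68.7341 payoff=38.7759 vs cont=38.3534 → 38.7759 [stop]  node(5,1) S=89.8024 payoff=17.7076 vs cont=19.9171 → 19.9171 [wait]  node(5,2) S=117.3285 payoff=0.0000 vs cont=5.9707 → 5.9707 [wait]  node(5,3) S=153.2918 payoff=0.0000 vs cont=0.6706 → 0.6706 [wait]  node(5,4) S=200.2786 payoff=0.0000 vs cont=0.0000 → 0.0000 [wait]  node(5,5) S=261.6676 payoff=0.0000 vs cont=0.0000 → 0.0000 [wait]  ⇒ S*(5)=68.7341
t_4: node(4,0) S=78.5652 payoff=28.9448 vs cont=29.5817 → 29.5817 [wait]  node(4,1) S=102.6469 payoff=4.8631 vs cont=13.1522 → 13.1522 [wait]  node(4,2) S=134.1100 payoff=0.0000 vs cont=3.4061 → 3.4061 [wait]  node(4,3) S=175.2172 payoff=0.0000 vs cont=0.3464 → 0.3464 [wait]  node(4,4) S=228.9245 payoff=0.0000 vs cont=0.0000 → 0.0000 [wait]  ⇒ S*(4)=-
t_3: node(3,0) S=89.8024 payoff=17.7076 vs cont=21.5883 → 21.5883 [wait]  node(3,1) S=117.3285 payoff=0.0000 vs cont=8.4278 → 8.4278 [wait]  node(3,2) S=153.2918 payoff=0.0000 vs cont=1.9258 → 1.9258 [wait]  node(3,3) S=200.2786 payoff=0.0000 vs cont=0.1790 → 0.1790 [wait]  ⇒ S*(3)=-
t_2: node(2,0) S=102.6469 payoff=4.8631 vs cont=15.1937 → 15.1937 [wait]  node(2,1) S=134.1100 payoff=0.0000 vs cont=5.2773 → 5.2773 [wait]  node(2,2) S=175.2172 payoff=0.0000 vs cont=1.0807 → 1.0807 [wait]  ⇒ S*(2)=-
t_1: node(1,0) S=117.3285 payoff=0.0000 vs cont=10.3795 → 10.3795 [wait]  node(1,1) S=153.2918 payoff=0.0000 vs cont=3.2445 → 3.2445 [wait]  ⇒ S*(1)=-
t_0: node(0,0) S=134.1100 payoff=0.0000 vs cont=6.9179 → 6.9179 [wait]  ⇒ S*(0)=-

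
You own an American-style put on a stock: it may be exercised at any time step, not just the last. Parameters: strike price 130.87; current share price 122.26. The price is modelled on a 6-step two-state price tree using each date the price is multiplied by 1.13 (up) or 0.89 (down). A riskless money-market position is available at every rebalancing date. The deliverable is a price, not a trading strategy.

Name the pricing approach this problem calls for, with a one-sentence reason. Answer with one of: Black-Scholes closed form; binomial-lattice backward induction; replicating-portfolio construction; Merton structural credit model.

framework: binomial-lattice backward induction

Key observation: the defining feature is the embedded early-exercise option across 6 discrete dates on the spot-122.26 tree; pricing the strike-130.87 put means working backward with an exercise test at every node.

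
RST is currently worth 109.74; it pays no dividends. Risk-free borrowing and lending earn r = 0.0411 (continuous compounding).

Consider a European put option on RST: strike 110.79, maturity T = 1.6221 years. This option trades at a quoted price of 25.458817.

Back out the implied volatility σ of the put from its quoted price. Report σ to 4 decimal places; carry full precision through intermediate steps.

At σ = 0.5342 the Black–Scholes value reproduces the quote:
σ√T = 0.5342·√1.6221 = 0.680366
d₁ = (ln(S/K) + (r+σ²/2)T) / (σ√T) = (ln(109.74/110.79) + (0.0411+0.5342²/2)·1.6221) / 0.680366 = (-0.009523 + 0.298117) / 0.680366 = 0.424176
d₂ = d₁ − σ√T = 0.424176 − 0.680366 = -0.256190
e^{−rT} = 0.935505
N(−d₁) = 0.335719,  N(−d₂) = 0.601098
V = K·e^{−rT}·N(−d₂) − S·N(−d₁) = 62.300603 − 36.841786 = 25.458817 (equal to the quote); since ∂V/∂σ > 0 for all σ, the implied volatility is unique

sigma = 0.5342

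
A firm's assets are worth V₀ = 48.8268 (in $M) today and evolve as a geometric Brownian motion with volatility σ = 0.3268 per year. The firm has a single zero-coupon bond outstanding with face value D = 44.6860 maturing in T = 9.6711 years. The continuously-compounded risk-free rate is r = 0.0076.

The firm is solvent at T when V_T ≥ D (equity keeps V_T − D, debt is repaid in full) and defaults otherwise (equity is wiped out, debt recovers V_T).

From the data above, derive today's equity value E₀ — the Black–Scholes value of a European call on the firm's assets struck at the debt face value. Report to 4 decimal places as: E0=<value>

Equity is a call on the firm's assets struck at D = 44.6860:
d₁ = [ln(V₀/D) + (r + σ²/2)T] / (σ√T)
   = [ln(48.8268/44.6860) + (0.0076 + 0.5·0.3268²)·9.6711] / (0.3268·√9.6711)
   = [0.088619 + 0.589929] / 1.016295 = 0.667668
d₂ = d₁ − σ√T = 0.667668 − 1.016295 = -0.348628
N(d₁) = 0.747827,  N(d₂) = 0.363684,  e^(−rT) = 0.929136
E₀ = V₀·N(d₁) − D·e^(−rT)·N(d₂)
   = 48.8268·0.747827 − 44.6860·0.929136·0.363684 = 21.414062

E0=21.4141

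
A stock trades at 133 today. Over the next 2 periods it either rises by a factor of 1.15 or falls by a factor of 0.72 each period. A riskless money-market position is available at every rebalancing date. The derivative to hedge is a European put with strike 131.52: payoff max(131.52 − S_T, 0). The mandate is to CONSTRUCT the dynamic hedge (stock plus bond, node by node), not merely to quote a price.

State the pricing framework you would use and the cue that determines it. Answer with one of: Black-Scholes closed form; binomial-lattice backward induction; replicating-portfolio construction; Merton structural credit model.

framework: replicating-portfolio construction

Key observation: the deliverable is the dynamic trading strategy on the 2-step tree (spot 133, moves 1.15 and 0.72), so the valuation must go through the node-by-node replicating-portfolio solve.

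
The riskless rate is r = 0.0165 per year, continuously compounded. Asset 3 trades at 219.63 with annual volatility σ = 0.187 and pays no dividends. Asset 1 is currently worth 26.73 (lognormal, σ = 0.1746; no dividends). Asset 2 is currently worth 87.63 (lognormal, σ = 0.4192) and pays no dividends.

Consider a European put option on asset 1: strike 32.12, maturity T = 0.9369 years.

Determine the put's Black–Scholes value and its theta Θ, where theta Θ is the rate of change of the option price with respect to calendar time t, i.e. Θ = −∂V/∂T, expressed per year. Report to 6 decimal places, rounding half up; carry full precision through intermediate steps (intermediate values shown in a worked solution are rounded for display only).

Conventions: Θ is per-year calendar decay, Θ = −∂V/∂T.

price = 5.309301
Θ = -0.186406

σ√T = 0.1746·√0.9369 = 0.169002
d₁ = (ln(S/K) + (r+σ²/2)T) / (σ√T) = (ln(26.73/32.12) + (0.0165+0.1746²/2)·0.9369) / 0.169002 = (-0.183692 + 0.029740) / 0.169002 = -0.910954
d₂ = d₁ − σ√T = -0.910954 − 0.169002 = -1.079956
e^{−rT} = 0.984660
N(−d₁) = 0.818840,  N(−d₂) = 0.859919
Put price V = K·e^{−rT}·N(−d₂) − S·N(−d₁) = 27.196901 − 21.887600 = 5.309301
φ(d₁) = (1/√(2π))·e^{−d₁²/2} = 0.263459
Θ = −S·φ(d₁)·σ/(2√T) + r·K·e^{−rT}·N(−d₂) = −0.635155 + 0.448749 = -0.186406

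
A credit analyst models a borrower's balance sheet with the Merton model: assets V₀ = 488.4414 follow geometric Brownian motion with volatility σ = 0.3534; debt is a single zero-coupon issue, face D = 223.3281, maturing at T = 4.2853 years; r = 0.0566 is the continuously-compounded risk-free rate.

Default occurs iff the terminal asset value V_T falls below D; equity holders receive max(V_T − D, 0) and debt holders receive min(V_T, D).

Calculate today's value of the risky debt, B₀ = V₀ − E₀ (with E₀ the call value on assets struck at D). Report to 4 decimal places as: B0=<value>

B0=167.7643

With assets at 488.4414 and a single debt payment of 223.3281 at 4.2853 years:
d₁ = [ln(V₀/D) + (r + σ²/2)T] / (σ√T)
   = [ln(488.4414/223.3281) + (0.0566 + 0.5·0.3534²)·4.2853] / (0.3534·√4.2853)
   = [0.782578 + 0.510147] / 0.731572 = 1.767050
d₂ = d₁ − σ√T = 1.767050 − 0.731572 = 1.035478
N(d₁) = 0.961390,  N(d₂) = 0.849777,  e^(−rT) = 0.784626
E₀ = V₀·N(d₁) − D·e^(−rT)·N(d₂)
   = 488.4414·0.961390 − 223.3281·0.784626·0.849777 = 320.677074
B₀ = V₀ − E₀ = 488.4414 − 320.677074 = 167.764326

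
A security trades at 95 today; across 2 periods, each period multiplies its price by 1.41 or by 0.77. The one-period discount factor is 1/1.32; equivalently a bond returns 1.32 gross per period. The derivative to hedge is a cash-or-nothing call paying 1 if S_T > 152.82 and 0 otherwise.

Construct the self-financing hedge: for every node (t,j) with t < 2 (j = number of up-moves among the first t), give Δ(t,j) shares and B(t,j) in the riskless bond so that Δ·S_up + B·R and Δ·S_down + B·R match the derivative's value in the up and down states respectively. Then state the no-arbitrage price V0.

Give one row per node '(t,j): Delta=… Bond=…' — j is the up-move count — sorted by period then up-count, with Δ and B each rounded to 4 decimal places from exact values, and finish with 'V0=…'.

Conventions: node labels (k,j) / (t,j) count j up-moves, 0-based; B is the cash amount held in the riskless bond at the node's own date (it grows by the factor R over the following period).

No-arbitrage ⇒ martingale measure with p* = (R−d)/(u−d) = 0.8594.
At maturity the claim pays: V(2,0)=0.0000, V(2,1)=0.0000, V(2,2)=1.0000
Node (1,0) S=73.1500: V=(p*·0.0000+(1−p*)·0.0000)/1.32=0.0000; Δ=(0.0000−0.0000)/(103.1415−56.3255)=0.0000; B=V−Δ·S=0.0000
Node (1,1) S=133.9500: V=(p*·1.0000+(1−p*)·0.0000)/1.32=0.6510; Δ=(1.0000−0.0000)/(188.8695−103.1415)=0.0117; B=V−Δ·S=-0.9115
Node (0,0) S=95.0000: V=(p*·0.6510+(1−p*)·0.0000)/1.32=0.4239; Δ=(0.6510−0.0000)/(133.9500−73.1500)=0.0107; B=V−Δ·S=-0.5934
Verification: the root portfolio costs Δ(0,0)·S0 + B(0,0) = 0.4239, matching V0.

(0,0): Delta=0.0107 Bond=-0.5934
(1,0): Delta=0.0000 Bond=0.0000
(1,1): Delta=0.0117 Bond=-0.9115
V0=0.4239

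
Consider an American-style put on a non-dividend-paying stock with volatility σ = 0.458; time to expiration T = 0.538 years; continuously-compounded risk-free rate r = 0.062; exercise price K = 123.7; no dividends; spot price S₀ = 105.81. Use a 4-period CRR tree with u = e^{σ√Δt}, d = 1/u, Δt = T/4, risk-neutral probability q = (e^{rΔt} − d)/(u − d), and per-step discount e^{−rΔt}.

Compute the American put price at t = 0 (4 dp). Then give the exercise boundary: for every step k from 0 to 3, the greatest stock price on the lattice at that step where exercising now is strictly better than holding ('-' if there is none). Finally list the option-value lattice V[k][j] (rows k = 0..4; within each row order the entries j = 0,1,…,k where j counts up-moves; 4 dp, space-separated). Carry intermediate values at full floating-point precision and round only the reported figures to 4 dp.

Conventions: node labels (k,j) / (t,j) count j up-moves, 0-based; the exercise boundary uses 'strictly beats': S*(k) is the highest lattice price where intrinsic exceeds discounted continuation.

price = 24.5060
boundary = - - 75.6191 89.4497
tree:
24.5060
35.1705 13.5120
48.0809 21.9566 4.7042
59.7731 34.2503 9.1738 0.0000
69.6574 48.0809 17.8900 0.0000 0.0000

Δt=0.13450, u=1.18290, d=0.84538, q=0.48292, disc=e^(-rΔt)=0.99170
k=4 terminal: V=max(K-S,0) → 69.6574 48.0809 17.8900 0.0000 0.0000
k=3: j=0 S=63.9269 intr=59.7731 cont=58.7458 V=59.7731[EX]; j=1 S=89.4497 intr=34.2503 cont=33.2230 V=34.2503[EX]; j=2 S=125.1625 intr=0.0000 cont=9.1738 V=9.1738[hold]; j=3 S=175.1336 intr=0.0000 cont=0.0000 V=0.0000[hold]  S*(3)=89.4497
k=2: j=0 S=75.6191 intr=48.0809 cont=47.0536 V=48.0809[EX]; j=1 S=105.8100 intr=17.8900 cont=21.9566 V=21.9566[hold]; j=2 S=148.0546 intr=0.0000 cont=4.7042 V=4.7042[hold]  S*(2)=75.6191
k=1: j=0 S=89.4497 intr=34.2503 cont=35.1705 V=35.1705[hold]; j=1 S=125.1625 intr=0.0000 cont=13.5120 V=13.5120[hold]  S*(1)=-
k=0: j=0 S=105.8100 intr=17.8900 cont=24.5060 V=24.5060[hold]  S*(0)=-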